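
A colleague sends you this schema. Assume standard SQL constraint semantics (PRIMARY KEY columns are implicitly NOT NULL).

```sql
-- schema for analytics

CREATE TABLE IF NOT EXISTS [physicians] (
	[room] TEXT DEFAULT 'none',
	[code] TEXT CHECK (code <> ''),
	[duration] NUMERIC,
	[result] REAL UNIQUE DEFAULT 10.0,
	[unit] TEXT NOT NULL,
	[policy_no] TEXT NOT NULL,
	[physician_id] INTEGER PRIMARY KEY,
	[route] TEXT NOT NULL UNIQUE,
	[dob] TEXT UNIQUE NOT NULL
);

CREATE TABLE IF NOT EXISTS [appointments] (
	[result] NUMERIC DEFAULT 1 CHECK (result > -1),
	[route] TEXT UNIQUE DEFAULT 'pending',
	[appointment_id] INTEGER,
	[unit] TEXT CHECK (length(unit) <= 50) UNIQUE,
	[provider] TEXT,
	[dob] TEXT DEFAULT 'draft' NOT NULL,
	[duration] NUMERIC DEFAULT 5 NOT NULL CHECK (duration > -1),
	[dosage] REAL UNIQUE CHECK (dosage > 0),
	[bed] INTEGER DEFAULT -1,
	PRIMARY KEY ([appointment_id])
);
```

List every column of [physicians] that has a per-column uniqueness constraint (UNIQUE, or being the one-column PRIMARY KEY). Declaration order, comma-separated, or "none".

- room: no UNIQUE or single-column PK constraint.
- code: no UNIQUE or single-column PK constraint.
- duration: no UNIQUE or single-column PK constraint.
- result: declared UNIQUE → unique.
- unit: no UNIQUE or single-column PK constraint.
- policy_no: no UNIQUE or single-column PK constraint.
- physician_id: single-column PRIMARY KEY → unique.
- route: declared UNIQUE → unique.
- dob: declared UNIQUE → unique.

result, physician_id, route, dob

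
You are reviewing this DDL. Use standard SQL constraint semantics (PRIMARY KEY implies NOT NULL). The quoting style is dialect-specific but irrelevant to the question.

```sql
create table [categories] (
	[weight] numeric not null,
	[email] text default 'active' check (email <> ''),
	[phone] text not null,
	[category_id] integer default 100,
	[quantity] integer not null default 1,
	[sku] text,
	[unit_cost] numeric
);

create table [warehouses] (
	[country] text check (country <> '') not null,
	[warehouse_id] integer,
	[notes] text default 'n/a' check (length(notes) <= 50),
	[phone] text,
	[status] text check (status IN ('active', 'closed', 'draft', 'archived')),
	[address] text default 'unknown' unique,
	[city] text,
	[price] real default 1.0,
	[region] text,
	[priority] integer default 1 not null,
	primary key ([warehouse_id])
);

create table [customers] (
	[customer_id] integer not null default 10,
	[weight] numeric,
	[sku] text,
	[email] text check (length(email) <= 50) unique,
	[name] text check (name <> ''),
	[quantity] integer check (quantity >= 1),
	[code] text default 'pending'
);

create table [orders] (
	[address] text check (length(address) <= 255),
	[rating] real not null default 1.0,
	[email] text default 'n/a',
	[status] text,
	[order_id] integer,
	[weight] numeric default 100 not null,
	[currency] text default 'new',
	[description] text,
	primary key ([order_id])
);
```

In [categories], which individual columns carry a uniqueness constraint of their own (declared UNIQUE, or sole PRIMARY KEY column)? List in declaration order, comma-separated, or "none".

- weight: no UNIQUE or single-column PK constraint.
- email: no UNIQUE or single-column PK constraint.
- phone: no UNIQUE or single-column PK constraint.
- category_id: no UNIQUE or single-column PK constraint.
- quantity: no UNIQUE or single-column PK constraint.
- sku: no UNIQUE or single-column PK constraint.
- unit_cost: no UNIQUE or single-column PK constraint.

none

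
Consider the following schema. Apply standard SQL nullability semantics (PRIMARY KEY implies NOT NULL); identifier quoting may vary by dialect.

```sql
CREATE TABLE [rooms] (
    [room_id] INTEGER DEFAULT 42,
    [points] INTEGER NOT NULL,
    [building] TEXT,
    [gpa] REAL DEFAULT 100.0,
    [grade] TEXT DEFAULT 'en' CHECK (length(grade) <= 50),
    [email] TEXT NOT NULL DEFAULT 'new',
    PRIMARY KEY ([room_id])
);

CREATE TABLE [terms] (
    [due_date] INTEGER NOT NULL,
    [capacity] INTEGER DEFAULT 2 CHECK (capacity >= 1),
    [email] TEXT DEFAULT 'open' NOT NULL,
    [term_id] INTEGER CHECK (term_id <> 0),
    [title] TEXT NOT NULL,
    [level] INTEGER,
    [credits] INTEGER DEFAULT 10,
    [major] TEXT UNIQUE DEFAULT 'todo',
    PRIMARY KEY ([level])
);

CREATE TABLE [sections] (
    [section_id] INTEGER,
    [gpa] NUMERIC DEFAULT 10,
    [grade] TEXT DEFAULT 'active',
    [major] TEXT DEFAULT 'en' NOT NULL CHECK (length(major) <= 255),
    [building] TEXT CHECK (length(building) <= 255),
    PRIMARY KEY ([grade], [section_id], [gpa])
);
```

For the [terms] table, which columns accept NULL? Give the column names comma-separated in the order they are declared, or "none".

- due_date: declared NOT NULL → not nullable.
- capacity: CHECK does not forbid NULL (a CHECK constraint passes when its expression is NULL) → nullable.
- email: declared NOT NULL → not nullable.
- term_id: CHECK does not forbid NULL (a CHECK constraint passes when its expression is NULL) → nullable.
- title: declared NOT NULL → not nullable.
- level: part of the PRIMARY KEY, which implies NOT NULL → not nullable.
- credits: DEFAULT only fills an omitted column; an explicit NULL is still allowed → nullable.
- major: UNIQUE does not imply NOT NULL → nullable.

capacity, term_id, credits, major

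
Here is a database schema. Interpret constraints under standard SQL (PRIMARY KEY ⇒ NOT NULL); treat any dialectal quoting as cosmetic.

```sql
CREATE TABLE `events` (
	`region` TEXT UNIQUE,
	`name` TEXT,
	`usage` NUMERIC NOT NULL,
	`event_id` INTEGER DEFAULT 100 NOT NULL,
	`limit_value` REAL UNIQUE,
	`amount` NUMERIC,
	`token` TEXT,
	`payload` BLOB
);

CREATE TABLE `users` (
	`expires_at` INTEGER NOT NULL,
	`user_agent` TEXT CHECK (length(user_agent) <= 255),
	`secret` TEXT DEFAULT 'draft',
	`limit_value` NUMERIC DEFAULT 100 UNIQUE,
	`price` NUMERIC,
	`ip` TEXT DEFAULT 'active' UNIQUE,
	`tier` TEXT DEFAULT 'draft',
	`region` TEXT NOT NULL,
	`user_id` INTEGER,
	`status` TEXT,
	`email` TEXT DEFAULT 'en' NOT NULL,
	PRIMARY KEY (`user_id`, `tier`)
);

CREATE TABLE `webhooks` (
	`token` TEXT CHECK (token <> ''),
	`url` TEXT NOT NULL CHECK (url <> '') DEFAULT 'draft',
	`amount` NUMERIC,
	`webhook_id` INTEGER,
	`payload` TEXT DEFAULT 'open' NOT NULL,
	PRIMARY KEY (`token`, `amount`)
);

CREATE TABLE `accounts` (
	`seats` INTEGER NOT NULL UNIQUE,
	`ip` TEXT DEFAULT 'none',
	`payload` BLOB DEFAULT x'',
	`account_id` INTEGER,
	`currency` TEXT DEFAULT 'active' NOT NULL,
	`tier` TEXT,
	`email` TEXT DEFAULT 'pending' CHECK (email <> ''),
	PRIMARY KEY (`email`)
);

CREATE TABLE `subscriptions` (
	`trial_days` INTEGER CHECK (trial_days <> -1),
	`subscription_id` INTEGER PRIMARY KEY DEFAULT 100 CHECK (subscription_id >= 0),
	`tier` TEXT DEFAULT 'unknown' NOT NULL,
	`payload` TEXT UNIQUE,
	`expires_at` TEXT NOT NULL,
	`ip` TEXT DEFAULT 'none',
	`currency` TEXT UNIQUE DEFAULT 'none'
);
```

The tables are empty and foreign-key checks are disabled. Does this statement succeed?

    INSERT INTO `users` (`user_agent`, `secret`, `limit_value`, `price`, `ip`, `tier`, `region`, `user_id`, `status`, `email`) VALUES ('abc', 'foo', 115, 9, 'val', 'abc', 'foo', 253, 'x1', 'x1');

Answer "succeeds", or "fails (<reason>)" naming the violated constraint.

expires_at is omitted from the column list and has no DEFAULT, so it would receive NULL.
But expires_at is declared NOT NULL.

fails (NOT NULL on expires_at)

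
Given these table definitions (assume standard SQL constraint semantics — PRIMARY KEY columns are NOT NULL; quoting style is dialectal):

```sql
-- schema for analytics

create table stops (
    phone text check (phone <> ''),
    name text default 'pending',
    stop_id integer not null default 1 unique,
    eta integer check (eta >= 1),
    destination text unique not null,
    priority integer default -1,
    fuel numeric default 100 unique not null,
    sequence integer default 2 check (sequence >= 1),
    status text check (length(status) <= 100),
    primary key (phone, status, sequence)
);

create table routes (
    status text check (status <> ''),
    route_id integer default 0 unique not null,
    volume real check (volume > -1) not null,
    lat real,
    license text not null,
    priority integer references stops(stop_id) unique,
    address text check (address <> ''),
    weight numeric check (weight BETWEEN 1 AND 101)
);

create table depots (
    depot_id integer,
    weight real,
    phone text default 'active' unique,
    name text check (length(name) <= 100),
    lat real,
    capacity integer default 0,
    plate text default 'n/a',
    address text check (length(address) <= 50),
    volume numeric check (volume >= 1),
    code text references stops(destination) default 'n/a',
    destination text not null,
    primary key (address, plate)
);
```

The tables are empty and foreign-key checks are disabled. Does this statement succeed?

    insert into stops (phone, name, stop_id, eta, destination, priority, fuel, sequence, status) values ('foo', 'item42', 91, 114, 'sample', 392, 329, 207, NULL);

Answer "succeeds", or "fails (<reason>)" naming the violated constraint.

fails (NOT NULL on status)

status is explicitly set to NULL, but status is part of the PRIMARY KEY (implied NOT NULL).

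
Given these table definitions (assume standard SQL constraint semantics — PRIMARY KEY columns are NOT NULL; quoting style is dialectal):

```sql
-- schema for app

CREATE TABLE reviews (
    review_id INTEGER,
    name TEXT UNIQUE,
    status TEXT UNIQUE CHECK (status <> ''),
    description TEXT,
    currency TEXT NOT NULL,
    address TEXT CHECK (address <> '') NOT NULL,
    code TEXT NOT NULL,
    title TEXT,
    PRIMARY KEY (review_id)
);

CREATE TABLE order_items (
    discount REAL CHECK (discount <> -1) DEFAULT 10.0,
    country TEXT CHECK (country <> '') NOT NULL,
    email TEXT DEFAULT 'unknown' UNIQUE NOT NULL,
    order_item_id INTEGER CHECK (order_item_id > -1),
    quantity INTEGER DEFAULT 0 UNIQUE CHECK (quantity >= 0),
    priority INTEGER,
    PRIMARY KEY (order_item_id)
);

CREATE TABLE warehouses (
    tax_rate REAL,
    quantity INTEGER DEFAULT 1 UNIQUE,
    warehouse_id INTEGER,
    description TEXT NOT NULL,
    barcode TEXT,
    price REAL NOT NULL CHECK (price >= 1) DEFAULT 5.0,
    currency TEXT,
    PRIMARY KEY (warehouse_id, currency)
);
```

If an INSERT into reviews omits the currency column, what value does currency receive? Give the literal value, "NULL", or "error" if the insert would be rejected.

currency has no DEFAULT clause.
Omitting it would insert NULL, but it is declared NOT NULL, so the INSERT fails.

error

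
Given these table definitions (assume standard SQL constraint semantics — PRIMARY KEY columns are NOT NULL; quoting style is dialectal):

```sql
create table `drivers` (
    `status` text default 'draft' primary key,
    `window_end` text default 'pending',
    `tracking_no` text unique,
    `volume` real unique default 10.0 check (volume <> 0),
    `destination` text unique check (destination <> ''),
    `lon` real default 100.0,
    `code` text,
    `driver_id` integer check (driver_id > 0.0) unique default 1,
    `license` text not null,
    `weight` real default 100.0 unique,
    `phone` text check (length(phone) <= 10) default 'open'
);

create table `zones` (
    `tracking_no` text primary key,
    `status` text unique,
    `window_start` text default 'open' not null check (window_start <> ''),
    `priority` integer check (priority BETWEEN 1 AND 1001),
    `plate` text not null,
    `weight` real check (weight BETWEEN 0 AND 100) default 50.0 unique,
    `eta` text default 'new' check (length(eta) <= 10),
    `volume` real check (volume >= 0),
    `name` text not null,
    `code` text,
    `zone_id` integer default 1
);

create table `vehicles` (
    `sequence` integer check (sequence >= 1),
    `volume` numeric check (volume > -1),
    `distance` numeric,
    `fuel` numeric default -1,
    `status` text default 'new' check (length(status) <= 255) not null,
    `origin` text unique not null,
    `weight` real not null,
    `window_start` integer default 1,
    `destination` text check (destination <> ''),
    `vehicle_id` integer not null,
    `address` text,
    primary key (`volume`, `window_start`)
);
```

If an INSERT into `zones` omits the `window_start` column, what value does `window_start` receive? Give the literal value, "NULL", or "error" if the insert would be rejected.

'open'

window_start has an explicit DEFAULT 'open'.
When the column is omitted from an INSERT, that default is used.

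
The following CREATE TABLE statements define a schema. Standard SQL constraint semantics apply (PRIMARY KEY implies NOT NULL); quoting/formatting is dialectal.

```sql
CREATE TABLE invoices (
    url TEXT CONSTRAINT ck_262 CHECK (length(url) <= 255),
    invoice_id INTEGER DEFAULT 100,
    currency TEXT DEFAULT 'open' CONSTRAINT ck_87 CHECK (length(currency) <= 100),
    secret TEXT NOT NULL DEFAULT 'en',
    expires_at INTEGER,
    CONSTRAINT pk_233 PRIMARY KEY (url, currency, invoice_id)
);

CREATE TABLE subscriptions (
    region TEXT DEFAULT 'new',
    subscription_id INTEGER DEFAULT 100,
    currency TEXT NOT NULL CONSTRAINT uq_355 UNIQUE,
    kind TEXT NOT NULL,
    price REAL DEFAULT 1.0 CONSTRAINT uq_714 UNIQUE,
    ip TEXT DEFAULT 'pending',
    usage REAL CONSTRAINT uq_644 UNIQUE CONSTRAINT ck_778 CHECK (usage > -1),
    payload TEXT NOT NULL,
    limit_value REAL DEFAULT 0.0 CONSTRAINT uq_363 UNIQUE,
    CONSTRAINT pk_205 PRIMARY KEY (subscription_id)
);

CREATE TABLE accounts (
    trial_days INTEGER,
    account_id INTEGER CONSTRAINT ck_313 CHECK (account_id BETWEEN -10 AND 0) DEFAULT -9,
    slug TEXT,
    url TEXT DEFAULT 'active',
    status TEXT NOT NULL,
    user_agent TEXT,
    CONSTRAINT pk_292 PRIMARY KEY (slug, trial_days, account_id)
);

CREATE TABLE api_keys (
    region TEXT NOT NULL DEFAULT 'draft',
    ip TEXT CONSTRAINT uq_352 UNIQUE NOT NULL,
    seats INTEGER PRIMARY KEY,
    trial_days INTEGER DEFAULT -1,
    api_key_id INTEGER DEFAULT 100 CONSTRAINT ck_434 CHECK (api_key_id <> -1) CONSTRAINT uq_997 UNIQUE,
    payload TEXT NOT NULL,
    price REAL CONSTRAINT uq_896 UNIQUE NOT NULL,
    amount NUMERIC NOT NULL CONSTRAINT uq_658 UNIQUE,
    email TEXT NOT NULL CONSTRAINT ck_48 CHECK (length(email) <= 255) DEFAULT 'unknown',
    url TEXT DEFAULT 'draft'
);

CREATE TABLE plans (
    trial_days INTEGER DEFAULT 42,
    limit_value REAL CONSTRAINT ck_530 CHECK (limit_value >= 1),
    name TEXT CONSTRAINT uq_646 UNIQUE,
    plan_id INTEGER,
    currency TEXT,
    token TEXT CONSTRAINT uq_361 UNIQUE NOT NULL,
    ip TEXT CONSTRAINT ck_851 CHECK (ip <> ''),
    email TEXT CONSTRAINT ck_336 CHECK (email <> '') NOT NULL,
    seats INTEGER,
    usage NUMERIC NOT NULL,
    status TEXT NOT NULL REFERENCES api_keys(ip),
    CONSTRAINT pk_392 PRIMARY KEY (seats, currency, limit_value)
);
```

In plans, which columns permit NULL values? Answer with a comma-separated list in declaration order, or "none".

trial_days, name, plan_id, ip

- trial_days: DEFAULT only fills an omitted column; an explicit NULL is still allowed → nullable.
- limit_value: part of the PRIMARY KEY, which implies NOT NULL → not nullable.
- name: UNIQUE does not imply NOT NULL → nullable.
- plan_id: no NOT NULL constraint applies → nullable.
- currency: part of the PRIMARY KEY, which implies NOT NULL → not nullable.
- token: declared NOT NULL → not nullable.
- ip: CHECK does not forbid NULL (a CHECK constraint passes when its expression is NULL) → nullable.
- email: declared NOT NULL → not nullable.
- seats: part of the PRIMARY KEY, which implies NOT NULL → not nullable.
- usage: declared NOT NULL → not nullable.
- status: declared NOT NULL → not nullable.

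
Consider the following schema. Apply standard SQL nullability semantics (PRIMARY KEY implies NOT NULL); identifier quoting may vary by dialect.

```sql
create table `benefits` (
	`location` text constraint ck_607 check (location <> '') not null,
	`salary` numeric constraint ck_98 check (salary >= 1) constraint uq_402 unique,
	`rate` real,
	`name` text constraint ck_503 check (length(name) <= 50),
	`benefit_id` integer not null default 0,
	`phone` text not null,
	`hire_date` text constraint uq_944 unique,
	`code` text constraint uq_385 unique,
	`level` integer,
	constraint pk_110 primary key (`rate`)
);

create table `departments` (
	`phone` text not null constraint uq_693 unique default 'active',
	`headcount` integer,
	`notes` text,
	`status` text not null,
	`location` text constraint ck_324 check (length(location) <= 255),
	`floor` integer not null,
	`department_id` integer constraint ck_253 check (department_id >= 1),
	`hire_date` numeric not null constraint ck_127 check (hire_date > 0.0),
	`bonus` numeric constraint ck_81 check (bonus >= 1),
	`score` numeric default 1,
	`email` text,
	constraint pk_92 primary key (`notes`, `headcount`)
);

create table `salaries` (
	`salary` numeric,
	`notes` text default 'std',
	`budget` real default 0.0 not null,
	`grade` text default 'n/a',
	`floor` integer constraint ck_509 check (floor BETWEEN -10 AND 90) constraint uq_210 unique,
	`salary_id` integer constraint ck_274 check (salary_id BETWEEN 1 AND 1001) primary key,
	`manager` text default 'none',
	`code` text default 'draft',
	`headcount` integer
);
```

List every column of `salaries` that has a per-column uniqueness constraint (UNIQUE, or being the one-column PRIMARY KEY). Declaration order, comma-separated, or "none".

- salary: no UNIQUE or single-column PK constraint.
- notes: no UNIQUE or single-column PK constraint.
- budget: no UNIQUE or single-column PK constraint.
- grade: no UNIQUE or single-column PK constraint.
- floor: declared UNIQUE → unique.
- salary_id: single-column PRIMARY KEY → unique.
- manager: no UNIQUE or single-column PK constraint.
- code: no UNIQUE or single-column PK constraint.
- headcount: no UNIQUE or single-column PK constraint.

floor, salary_id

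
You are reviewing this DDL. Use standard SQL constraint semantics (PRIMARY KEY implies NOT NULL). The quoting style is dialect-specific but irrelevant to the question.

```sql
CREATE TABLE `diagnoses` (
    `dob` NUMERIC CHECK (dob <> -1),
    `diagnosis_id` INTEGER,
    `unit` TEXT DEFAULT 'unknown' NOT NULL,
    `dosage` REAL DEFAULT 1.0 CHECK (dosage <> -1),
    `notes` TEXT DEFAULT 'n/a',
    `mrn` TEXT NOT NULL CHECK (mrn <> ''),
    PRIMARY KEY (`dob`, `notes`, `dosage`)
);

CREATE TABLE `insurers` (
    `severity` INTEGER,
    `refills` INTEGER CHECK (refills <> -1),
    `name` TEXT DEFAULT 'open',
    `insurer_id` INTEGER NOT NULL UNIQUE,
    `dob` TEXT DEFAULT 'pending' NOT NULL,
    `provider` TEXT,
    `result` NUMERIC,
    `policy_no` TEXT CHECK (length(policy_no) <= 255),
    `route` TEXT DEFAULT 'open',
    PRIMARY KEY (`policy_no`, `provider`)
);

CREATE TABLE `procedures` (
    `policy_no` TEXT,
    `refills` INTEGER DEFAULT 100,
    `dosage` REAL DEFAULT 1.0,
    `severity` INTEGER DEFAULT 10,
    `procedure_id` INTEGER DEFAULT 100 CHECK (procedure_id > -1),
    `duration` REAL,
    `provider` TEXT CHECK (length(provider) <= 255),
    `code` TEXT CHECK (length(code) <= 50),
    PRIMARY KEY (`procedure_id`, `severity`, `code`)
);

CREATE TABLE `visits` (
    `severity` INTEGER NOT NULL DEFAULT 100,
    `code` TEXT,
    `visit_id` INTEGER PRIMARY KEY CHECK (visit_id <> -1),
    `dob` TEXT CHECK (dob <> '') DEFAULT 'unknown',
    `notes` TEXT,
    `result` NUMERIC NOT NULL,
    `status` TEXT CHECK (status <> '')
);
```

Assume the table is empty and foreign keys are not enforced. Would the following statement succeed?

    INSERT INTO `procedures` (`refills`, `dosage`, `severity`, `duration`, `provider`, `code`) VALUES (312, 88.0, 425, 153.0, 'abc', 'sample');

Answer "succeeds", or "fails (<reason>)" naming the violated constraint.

succeeds

NOT NULL columns: code is supplied; procedure_id defaults to 100; severity is supplied.
CHECK constraints: 'abc' satisfies (length(provider) <= 255); 'sample' satisfies (length(code) <= 50).
No constraint is violated.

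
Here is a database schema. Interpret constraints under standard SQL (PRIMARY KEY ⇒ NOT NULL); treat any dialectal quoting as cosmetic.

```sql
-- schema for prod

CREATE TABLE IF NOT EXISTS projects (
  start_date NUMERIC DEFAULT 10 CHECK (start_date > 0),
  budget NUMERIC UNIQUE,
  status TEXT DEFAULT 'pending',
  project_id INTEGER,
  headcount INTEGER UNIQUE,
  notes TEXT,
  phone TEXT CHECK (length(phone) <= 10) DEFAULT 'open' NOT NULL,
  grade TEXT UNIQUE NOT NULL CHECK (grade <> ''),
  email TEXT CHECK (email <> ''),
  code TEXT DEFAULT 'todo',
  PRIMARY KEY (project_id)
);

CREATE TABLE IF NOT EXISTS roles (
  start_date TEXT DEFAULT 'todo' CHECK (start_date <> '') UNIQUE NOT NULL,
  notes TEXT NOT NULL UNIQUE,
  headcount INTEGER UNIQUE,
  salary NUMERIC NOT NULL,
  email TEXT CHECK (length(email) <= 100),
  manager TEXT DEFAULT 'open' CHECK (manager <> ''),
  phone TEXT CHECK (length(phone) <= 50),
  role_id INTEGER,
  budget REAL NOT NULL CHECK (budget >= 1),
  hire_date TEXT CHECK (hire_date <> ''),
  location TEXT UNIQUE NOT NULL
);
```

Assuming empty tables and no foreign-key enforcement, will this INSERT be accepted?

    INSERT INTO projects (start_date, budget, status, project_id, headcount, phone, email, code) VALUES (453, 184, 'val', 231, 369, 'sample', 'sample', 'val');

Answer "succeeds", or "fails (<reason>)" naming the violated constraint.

grade is omitted from the column list and has no DEFAULT, so it would receive NULL.
But grade is declared NOT NULL.

fails (NOT NULL on grade)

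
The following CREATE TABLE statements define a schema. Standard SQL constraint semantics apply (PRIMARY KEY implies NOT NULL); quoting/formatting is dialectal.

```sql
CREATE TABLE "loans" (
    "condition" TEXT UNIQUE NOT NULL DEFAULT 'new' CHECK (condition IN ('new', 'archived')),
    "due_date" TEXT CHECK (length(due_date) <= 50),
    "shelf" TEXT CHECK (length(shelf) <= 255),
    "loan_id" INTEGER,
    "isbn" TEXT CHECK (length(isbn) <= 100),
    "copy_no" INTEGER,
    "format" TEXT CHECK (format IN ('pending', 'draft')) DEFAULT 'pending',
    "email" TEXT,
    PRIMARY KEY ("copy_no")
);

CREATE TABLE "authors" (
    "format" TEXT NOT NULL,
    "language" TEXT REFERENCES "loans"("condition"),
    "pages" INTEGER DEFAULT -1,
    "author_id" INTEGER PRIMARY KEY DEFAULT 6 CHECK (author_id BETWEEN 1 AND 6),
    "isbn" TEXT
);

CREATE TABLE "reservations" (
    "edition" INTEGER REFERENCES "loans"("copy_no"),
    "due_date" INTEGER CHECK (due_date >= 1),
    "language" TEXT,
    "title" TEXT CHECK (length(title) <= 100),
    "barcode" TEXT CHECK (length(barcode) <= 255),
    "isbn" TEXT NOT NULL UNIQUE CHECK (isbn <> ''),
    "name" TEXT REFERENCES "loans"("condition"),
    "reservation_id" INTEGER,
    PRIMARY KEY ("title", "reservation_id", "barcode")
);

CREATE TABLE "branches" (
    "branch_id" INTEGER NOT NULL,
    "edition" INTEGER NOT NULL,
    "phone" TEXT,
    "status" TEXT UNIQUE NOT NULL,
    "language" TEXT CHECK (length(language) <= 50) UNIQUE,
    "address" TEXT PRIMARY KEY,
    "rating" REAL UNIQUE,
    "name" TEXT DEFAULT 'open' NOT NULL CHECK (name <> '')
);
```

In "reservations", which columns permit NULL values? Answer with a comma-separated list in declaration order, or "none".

edition, due_date, language, name

- edition: a foreign key column may be NULL unless separately constrained → nullable.
- due_date: CHECK does not forbid NULL (a CHECK constraint passes when its expression is NULL) → nullable.
- language: no NOT NULL constraint applies → nullable.
- title: part of the PRIMARY KEY, which implies NOT NULL → not nullable.
- barcode: part of the PRIMARY KEY, which implies NOT NULL → not nullable.
- isbn: declared NOT NULL → not nullable.
- name: a foreign key column may be NULL unless separately constrained → nullable.
- reservation_id: part of the PRIMARY KEY, which implies NOT NULL → not nullable.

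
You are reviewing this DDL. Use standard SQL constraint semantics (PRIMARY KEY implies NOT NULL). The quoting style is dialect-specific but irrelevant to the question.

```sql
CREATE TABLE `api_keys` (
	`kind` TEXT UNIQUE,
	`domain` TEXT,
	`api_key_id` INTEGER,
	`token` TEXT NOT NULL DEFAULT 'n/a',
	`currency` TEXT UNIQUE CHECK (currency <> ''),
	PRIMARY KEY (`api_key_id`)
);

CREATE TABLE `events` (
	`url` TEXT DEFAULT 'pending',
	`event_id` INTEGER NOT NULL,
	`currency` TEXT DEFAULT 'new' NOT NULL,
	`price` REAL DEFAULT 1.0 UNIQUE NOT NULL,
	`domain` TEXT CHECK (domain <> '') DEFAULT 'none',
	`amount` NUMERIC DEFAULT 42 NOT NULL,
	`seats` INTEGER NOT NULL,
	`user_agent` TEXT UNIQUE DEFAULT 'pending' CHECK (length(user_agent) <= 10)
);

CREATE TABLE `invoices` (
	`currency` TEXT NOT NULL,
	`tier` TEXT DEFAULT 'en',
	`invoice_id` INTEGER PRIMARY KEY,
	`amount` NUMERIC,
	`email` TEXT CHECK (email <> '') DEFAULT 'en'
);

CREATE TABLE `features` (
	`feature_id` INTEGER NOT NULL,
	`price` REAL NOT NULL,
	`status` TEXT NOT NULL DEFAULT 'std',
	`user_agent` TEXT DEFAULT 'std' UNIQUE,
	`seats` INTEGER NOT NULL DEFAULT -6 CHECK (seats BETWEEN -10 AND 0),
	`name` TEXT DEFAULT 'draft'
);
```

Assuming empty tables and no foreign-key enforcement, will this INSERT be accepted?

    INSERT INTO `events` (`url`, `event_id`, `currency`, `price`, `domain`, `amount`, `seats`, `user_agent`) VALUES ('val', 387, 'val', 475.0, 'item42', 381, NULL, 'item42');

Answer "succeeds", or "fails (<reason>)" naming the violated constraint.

seats is explicitly set to NULL, but seats is declared NOT NULL.

fails (NOT NULL on seats)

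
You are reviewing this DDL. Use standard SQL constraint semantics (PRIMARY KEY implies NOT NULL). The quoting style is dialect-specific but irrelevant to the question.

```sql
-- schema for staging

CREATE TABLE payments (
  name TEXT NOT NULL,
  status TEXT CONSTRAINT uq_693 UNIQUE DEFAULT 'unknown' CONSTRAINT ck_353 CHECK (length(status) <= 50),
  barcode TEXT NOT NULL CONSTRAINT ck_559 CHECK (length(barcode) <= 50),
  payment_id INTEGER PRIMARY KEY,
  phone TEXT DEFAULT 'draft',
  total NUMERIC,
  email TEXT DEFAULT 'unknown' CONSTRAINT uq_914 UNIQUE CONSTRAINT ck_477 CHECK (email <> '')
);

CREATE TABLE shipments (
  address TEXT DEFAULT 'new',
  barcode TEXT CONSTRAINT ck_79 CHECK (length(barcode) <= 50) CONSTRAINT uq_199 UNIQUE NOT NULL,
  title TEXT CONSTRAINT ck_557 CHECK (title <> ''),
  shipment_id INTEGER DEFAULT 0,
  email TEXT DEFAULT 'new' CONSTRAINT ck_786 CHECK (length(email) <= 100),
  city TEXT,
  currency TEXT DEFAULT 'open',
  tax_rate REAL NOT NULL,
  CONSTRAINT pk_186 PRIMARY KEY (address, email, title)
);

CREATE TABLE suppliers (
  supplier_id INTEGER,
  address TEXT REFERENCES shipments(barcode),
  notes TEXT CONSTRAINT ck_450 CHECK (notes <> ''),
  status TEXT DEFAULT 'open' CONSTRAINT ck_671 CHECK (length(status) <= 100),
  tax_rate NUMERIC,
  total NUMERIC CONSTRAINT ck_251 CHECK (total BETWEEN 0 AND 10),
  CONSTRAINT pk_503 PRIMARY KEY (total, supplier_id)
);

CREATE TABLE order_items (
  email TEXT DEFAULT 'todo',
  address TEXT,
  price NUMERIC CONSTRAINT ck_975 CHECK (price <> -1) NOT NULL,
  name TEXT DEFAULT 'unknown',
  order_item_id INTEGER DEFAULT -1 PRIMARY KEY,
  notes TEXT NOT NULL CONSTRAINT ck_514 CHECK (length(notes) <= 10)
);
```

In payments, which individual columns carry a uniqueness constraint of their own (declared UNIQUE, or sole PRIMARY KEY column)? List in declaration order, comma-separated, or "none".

- name: no UNIQUE or single-column PK constraint.
- status: declared UNIQUE → unique.
- barcode: no UNIQUE or single-column PK constraint.
- payment_id: single-column PRIMARY KEY → unique.
- phone: no UNIQUE or single-column PK constraint.
- total: no UNIQUE or single-column PK constraint.
- email: declared UNIQUE → unique.

status, payment_id, email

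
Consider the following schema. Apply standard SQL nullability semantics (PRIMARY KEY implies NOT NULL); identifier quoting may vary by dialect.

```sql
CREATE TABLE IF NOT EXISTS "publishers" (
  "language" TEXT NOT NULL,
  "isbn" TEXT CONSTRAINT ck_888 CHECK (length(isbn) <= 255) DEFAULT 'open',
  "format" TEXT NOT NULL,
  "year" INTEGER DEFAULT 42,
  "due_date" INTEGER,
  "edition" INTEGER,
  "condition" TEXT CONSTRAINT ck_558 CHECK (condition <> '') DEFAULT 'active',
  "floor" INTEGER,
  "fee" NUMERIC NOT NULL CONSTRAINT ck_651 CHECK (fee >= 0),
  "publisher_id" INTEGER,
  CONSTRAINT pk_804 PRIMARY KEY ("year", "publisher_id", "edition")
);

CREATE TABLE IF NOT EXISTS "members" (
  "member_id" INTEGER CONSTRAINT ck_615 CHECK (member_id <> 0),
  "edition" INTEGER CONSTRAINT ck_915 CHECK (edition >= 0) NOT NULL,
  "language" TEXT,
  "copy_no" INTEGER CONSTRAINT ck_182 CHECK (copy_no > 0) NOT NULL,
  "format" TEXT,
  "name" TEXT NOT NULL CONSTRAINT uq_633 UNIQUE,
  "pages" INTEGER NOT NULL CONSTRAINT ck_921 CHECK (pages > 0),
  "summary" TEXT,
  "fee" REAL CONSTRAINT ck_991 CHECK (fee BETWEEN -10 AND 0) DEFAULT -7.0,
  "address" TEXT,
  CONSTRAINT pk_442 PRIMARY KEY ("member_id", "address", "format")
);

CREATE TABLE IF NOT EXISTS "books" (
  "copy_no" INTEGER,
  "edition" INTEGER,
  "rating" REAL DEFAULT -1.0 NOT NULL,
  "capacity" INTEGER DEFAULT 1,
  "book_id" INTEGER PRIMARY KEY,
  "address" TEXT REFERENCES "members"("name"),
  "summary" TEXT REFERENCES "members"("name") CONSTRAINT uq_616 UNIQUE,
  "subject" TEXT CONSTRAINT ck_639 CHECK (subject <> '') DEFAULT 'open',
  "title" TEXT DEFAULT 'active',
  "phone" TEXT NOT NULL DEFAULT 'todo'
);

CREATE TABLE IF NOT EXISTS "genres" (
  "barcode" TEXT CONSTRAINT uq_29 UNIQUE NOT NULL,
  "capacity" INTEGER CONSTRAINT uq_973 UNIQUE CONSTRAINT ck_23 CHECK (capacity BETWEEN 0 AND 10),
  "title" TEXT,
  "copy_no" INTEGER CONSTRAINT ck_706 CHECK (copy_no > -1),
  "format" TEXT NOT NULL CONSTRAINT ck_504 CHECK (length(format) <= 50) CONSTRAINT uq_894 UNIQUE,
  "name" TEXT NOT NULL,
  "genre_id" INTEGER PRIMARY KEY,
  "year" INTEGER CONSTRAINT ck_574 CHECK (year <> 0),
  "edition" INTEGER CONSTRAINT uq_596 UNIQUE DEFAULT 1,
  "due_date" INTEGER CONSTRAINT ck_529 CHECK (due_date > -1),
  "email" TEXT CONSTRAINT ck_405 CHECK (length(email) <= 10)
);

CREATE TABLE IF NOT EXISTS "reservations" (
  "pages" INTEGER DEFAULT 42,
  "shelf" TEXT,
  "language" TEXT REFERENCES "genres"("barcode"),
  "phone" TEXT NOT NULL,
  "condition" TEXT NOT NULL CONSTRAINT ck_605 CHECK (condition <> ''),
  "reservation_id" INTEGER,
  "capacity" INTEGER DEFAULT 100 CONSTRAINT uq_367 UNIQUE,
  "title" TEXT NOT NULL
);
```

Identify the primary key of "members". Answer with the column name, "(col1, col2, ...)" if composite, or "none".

(member_id, address, format)

A table-level PRIMARY KEY clause names 3 columns: member_id, address, format.
This is a composite key — the combination is unique, not each column individually.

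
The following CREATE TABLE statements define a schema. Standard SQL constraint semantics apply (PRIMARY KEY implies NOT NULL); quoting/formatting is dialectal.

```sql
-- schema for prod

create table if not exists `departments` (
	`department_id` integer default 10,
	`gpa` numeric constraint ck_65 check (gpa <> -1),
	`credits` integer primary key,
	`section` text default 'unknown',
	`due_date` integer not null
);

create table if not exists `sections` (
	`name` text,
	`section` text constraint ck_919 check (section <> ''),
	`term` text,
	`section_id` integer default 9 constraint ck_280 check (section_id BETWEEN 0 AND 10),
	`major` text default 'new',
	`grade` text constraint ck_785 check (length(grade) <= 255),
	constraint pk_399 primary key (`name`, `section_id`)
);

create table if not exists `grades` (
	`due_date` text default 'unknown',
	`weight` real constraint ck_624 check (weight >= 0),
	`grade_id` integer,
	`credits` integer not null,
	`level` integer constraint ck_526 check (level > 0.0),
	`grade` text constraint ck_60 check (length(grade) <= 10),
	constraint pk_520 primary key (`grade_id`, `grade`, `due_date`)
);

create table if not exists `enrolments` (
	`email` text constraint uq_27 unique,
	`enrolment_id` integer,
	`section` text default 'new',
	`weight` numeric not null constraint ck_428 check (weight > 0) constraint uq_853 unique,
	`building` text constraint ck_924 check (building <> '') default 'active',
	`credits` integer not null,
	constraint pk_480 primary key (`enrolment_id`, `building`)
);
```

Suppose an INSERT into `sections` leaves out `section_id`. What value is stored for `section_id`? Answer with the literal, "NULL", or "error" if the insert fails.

9

section_id has an explicit DEFAULT 9.
When the column is omitted from an INSERT, that default is used.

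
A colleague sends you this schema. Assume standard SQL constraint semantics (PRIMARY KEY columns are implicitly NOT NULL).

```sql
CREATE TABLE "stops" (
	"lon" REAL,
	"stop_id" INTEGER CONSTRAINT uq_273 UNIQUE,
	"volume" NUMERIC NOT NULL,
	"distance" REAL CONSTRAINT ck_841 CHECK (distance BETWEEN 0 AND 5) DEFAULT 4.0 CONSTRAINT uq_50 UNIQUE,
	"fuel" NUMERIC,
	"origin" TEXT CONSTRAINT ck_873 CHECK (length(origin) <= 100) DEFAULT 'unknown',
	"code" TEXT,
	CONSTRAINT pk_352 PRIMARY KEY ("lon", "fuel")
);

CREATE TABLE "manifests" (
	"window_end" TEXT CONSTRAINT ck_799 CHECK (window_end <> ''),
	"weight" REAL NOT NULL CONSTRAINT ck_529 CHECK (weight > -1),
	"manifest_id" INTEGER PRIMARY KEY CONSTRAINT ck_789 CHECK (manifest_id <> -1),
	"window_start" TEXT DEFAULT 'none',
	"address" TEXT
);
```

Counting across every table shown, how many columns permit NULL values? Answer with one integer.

stops: 4 nullable (stop_id, distance, origin, code — PK (lon, fuel) and explicit NOT NULL columns excluded).
manifests: 3 nullable (window_end, window_start, address — PK (manifest_id) and explicit NOT NULL columns excluded).
Total: 4 + 3 = 7.

7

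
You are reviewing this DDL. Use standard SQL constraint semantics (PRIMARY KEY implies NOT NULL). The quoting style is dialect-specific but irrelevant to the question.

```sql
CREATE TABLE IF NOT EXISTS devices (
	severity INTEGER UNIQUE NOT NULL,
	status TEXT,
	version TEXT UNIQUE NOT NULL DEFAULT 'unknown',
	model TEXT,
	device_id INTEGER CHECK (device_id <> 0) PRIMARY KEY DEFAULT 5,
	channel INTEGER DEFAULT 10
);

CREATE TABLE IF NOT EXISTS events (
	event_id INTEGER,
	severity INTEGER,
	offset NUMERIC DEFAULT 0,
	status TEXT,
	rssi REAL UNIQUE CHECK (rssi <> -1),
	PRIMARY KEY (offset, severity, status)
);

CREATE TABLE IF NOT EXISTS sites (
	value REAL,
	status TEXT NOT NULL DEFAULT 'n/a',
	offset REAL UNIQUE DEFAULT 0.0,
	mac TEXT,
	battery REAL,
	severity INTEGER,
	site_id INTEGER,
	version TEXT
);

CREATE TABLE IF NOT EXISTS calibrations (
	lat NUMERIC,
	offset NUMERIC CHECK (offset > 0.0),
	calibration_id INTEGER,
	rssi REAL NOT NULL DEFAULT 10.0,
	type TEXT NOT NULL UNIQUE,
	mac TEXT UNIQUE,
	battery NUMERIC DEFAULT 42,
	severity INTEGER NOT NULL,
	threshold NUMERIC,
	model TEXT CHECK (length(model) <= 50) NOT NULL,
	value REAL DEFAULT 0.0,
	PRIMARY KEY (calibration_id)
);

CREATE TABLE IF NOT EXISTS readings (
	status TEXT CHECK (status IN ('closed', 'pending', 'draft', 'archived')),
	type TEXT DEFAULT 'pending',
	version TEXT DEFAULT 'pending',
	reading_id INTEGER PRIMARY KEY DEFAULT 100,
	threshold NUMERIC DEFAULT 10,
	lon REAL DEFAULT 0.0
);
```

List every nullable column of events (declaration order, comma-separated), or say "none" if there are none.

- event_id: no NOT NULL constraint applies → nullable.
- severity: part of the PRIMARY KEY, which implies NOT NULL → not nullable.
- offset: part of the PRIMARY KEY, which implies NOT NULL → not nullable.
- status: part of the PRIMARY KEY, which implies NOT NULL → not nullable.
- rssi: CHECK does not forbid NULL (a CHECK constraint passes when its expression is NULL) → nullable.

event_id, rssi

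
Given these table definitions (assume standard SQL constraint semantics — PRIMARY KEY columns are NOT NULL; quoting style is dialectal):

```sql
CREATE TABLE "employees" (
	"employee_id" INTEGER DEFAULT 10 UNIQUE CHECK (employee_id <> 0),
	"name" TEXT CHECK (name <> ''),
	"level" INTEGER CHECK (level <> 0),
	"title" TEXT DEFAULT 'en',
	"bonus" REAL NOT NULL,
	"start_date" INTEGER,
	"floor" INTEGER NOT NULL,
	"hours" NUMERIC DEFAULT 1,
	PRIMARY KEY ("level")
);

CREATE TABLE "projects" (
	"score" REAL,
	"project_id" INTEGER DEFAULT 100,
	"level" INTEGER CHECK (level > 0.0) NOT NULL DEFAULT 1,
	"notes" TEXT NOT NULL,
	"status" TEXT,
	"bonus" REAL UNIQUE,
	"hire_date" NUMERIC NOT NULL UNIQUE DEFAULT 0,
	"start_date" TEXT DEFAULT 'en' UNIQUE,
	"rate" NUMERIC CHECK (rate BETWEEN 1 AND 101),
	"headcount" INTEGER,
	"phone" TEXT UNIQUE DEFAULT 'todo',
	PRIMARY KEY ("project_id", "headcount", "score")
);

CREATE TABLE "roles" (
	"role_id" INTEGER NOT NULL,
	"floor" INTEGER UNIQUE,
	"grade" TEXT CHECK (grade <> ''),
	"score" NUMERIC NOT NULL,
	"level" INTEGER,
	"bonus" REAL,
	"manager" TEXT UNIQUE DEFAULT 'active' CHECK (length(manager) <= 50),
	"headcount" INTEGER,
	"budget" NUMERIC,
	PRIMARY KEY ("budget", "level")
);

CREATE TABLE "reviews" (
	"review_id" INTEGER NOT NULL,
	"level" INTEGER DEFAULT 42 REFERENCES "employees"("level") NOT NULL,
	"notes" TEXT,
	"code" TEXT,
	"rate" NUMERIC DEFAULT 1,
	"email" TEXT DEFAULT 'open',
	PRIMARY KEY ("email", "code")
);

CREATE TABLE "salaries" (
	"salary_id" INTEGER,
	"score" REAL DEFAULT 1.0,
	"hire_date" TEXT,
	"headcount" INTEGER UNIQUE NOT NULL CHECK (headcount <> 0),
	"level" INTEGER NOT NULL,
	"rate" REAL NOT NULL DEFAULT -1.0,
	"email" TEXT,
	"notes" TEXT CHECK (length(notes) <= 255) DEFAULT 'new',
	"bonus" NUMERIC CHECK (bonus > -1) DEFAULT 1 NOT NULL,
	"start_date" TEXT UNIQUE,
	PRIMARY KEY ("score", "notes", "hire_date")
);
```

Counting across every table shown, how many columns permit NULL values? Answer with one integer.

20

employees: 5 nullable (employee_id, name, title, start_date, hours — PK (level) and explicit NOT NULL columns excluded).
projects: 5 nullable (status, bonus, start_date, rate, phone — PK (project_id, headcount, score) and explicit NOT NULL columns excluded).
roles: 5 nullable (floor, grade, bonus, manager, headcount — PK (budget, level) and explicit NOT NULL columns excluded).
reviews: 2 nullable (notes, rate — PK (email, code) and explicit NOT NULL columns excluded).
salaries: 3 nullable (salary_id, email, start_date — PK (score, notes, hire_date) and explicit NOT NULL columns excluded).
Total: 5 + 5 + 5 + 2 + 3 = 20.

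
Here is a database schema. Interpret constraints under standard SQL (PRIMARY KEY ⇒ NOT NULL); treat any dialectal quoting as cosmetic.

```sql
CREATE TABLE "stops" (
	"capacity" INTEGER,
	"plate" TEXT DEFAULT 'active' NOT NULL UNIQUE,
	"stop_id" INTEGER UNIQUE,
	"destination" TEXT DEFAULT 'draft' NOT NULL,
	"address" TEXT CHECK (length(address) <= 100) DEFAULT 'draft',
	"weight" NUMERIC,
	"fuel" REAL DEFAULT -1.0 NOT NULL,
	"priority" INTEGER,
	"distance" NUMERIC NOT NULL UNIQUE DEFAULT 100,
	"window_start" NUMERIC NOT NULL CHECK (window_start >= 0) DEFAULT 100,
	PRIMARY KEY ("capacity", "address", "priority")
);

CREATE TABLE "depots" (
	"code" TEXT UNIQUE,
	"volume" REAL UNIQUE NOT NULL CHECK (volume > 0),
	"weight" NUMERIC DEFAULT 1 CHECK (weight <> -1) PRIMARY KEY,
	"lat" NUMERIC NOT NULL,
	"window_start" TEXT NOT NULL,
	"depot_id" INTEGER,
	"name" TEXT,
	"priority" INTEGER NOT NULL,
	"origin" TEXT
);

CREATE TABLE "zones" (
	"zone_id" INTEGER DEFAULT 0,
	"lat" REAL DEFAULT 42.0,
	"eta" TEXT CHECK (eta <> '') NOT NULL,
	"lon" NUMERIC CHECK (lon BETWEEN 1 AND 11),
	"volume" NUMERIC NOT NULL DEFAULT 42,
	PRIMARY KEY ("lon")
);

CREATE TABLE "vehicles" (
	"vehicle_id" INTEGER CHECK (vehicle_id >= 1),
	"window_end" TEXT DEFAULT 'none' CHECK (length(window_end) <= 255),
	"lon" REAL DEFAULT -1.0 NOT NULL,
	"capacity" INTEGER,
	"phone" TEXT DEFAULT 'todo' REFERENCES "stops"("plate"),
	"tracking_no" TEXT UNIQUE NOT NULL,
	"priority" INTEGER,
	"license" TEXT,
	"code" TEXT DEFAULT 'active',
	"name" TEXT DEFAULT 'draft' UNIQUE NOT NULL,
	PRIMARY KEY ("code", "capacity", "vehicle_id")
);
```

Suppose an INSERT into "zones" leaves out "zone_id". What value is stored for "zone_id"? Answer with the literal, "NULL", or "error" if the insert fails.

zone_id has an explicit DEFAULT 0.
When the column is omitted from an INSERT, that default is used.

0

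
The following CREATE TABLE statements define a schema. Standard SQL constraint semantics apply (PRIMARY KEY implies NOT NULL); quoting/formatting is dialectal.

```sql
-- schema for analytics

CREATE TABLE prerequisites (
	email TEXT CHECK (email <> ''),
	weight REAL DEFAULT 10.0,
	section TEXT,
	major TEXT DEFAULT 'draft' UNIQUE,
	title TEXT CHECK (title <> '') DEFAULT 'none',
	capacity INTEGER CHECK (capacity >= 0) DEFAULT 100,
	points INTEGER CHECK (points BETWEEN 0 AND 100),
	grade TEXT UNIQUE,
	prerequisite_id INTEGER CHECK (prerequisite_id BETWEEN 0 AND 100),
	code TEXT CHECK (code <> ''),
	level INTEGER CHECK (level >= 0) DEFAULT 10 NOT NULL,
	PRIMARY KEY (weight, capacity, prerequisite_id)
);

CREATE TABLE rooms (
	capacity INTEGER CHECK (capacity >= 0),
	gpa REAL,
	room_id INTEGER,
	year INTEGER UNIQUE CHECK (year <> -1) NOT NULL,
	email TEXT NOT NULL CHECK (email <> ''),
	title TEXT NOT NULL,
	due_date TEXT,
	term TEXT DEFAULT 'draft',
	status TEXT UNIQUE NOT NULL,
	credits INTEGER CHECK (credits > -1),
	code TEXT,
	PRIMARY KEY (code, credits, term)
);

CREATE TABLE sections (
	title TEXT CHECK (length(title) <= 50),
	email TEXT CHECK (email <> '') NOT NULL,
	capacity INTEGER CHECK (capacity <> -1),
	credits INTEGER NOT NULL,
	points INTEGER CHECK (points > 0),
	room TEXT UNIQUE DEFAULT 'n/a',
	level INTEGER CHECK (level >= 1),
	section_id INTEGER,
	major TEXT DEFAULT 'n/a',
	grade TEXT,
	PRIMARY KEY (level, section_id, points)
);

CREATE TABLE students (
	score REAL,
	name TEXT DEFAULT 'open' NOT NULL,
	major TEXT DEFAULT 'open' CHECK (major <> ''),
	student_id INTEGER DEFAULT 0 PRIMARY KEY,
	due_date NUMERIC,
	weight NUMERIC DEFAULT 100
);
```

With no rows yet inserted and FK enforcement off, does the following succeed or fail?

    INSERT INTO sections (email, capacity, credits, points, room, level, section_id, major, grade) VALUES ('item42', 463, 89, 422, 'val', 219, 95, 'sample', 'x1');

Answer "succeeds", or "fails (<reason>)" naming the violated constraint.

NOT NULL columns: credits is supplied; email is supplied; level is supplied; points is supplied; section_id is supplied.
CHECK constraints: 'item42' satisfies (email <> ''); 463 satisfies (capacity <> -1); 422 satisfies (points > 0); 219 satisfies (level >= 1).
No constraint is violated.

succeeds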